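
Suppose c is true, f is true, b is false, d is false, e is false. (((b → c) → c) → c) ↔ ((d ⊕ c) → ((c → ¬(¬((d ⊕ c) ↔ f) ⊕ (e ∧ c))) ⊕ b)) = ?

Substituting c=T, f=T, b=F, d=F, e=F:
b → c = F → T = T
(b → c) → c = T → T = T
((b → c) → c) → c = T → T = T
d ⊕ c = F ⊕ T = T
d ⊕ c = F ⊕ T = T
(d ⊕ c) ↔ f = T ↔ T = T
¬((d ⊕ c) ↔ f) = ¬T = F
e ∧ c = F ∧ T = F
¬((d ⊕ c) ↔ f) ⊕ (e ∧ c) = F ⊕ F = F
¬(¬((d ⊕ c) ↔ f) ⊕ (e ∧ c)) = ¬F = T
c → ¬(¬((d ⊕ c) ↔ f) ⊕ (e ∧ c)) = T → T = T
(c → ¬(¬((d ⊕ c) ↔ f) ⊕ (e ∧ c))) ⊕ b = T ⊕ F = T
(d ⊕ c) → ((c → ¬(¬((d ⊕ c) ↔ f) ⊕ (e ∧ c))) ⊕ b) = T → T = T
(((b → c) → c) → c) ↔ ((d ⊕ c) → ((c → ¬(¬((d ⊕ c) ↔ f) ⊕ (e ∧ c))) ⊕ b)) = T ↔ T = T

T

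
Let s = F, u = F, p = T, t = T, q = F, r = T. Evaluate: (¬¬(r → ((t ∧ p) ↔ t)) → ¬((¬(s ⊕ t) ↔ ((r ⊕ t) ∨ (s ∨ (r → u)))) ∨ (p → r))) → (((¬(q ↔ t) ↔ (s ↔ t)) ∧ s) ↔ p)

t ∧ p = T ∧ T = T
(t ∧ p) ↔ t = T ↔ T = T
r → ((t ∧ p) ↔ t) = T → T = T
¬(r → ((t ∧ p) ↔ t)) = ¬T = F
¬¬(r → ((t ∧ p) ↔ t)) = ¬F = T
s ⊕ t = F ⊕ T = T
¬(s ⊕ t) = ¬T = F
r ⊕ t = T ⊕ T = F
r → u = T → F = F
s ∨ (r → u) = F ∨ F = F
(r ⊕ t) ∨ (s ∨ (r → u)) = F ∨ F = F
¬(s ⊕ t) ↔ ((r ⊕ t) ∨ (s ∨ (r → u))) = F ↔ F = T
p → r = T → T = T
(¬(s ⊕ t) ↔ ((r ⊕ t) ∨ (s ∨ (r → u)))) ∨ (p → r) = T ∨ T = T
¬((¬(s ⊕ t) ↔ ((r ⊕ t) ∨ (s ∨ (r → u)))) ∨ (p → r)) = ¬T = F
¬¬(r → ((t ∧ p) ↔ t)) → ¬((¬(s ⊕ t) ↔ ((r ⊕ t) ∨ (s ∨ (r → u)))) ∨ (p → r)) = T → F = F
q ↔ t = F ↔ T = F
¬(q ↔ t) = ¬F = T
s ↔ t = F ↔ T = F
¬(q ↔ t) ↔ (s ↔ t) = T ↔ F = F
(¬(q ↔ t) ↔ (s ↔ t)) ∧ s = F ∧ F = F
((¬(q ↔ t) ↔ (s ↔ t)) ∧ s) ↔ p = F ↔ T = F
(¬¬(r → ((t ∧ p) ↔ t)) → ¬((¬(s ⊕ t) ↔ ((r ⊕ t) ∨ (s ∨ (r → u)))) ∨ (p → r))) → (((¬(q ↔ t) ↔ (s ↔ t)) ∧ s) ↔ p) = F → F = T

T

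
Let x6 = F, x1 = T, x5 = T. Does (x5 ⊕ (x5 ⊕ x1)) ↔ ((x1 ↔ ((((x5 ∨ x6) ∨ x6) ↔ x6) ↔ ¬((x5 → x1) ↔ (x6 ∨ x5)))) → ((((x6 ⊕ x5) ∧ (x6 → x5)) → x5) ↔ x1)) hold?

Substituting x6=F, x1=T, x5=T:
x5 ⊕ x1 = T ⊕ T = F
x5 ⊕ (x5 ⊕ x1) = T ⊕ F = T
x5 ∨ x6 = T ∨ F = T
(x5 ∨ x6) ∨ x6 = T ∨ F = T
((x5 ∨ x6) ∨ x6) ↔ x6 = T ↔ F = F
x5 → x1 = T → T = T
x6 ∨ x5 = F ∨ T = T
(x5 → x1) ↔ (x6 ∨ x5) = T ↔ T = T
¬((x5 → x1) ↔ (x6 ∨ x5)) = ¬T = F
(((x5 ∨ x6) ∨ x6) ↔ x6) ↔ ¬((x5 → x1) ↔ (x6 ∨ x5)) = F ↔ F = T
x1 ↔ ((((x5 ∨ x6) ∨ x6) ↔ x6) ↔ ¬((x5 → x1) ↔ (x6 ∨ x5))) = T ↔ T = T
x6 ⊕ x5 = F ⊕ T = T
x6 → x5 = F → T = T
(x6 ⊕ x5) ∧ (x6 → x5) = T ∧ T = T
((x6 ⊕ x5) ∧ (x6 → x5)) → x5 = T → T = T
(((x6 ⊕ x5) ∧ (x6 → x5)) → x5) ↔ x1 = T ↔ T = T
(x1 ↔ ((((x5 ∨ x6) ∨ x6) ↔ x6) ↔ ¬((x5 → x1) ↔ (x6 ∨ x5)))) → ((((x6 ⊕ x5) ∧ (x6 → x5)) → x5) ↔ x1) = T → T = T
(x5 ⊕ (x5 ⊕ x1)) ↔ ((x1 ↔ ((((x5 ∨ x6) ∨ x6) ↔ x6) ↔ ¬((x5 → x1) ↔ (x6 ∨ x5)))) → ((((x6 ⊕ x5) ∧ (x6 → x5)) → x5) ↔ x1)) = T ↔ T = T

T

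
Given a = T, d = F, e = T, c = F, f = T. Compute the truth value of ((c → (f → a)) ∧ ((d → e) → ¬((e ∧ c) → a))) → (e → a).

T

Substituting a=T, d=F, e=T, c=F, f=T:
f → a = T → T = T
c → (f → a) = F → T = T
d → e = F → T = T
e ∧ c = T ∧ F = F
(e ∧ c) → a = F → T = T
¬((e ∧ c) → a) = ¬T = F
(d → e) → ¬((e ∧ c) → a) = T → F = F
(c → (f → a)) ∧ ((d → e) → ¬((e ∧ c) → a)) = T ∧ F = F
e → a = T → T = T
((c → (f → a)) ∧ ((d → e) → ¬((e ∧ c) → a))) → (e → a) = F → T = T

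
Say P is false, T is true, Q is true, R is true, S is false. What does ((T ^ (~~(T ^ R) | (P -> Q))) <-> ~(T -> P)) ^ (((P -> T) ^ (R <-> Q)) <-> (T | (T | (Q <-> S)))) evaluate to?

False

T ^ R = True ^ True = False
~(T ^ R) = ~False = True
~~(T ^ R) = ~True = False
P -> Q = False -> True = True
~~(T ^ R) | (P -> Q) = False | True = True
T ^ (~~(T ^ R) | (P -> Q)) = True ^ True = False
T -> P = True -> False = False
~(T -> P) = ~False = True
(T ^ (~~(T ^ R) | (P -> Q))) <-> ~(T -> P) = False <-> True = False
P -> T = False -> True = True
R <-> Q = True <-> True = True
(P -> T) ^ (R <-> Q) = True ^ True = False
Q <-> S = True <-> False = False
T | (Q <-> S) = True | False = True
T | (T | (Q <-> S)) = True | True = True
((P -> T) ^ (R <-> Q)) <-> (T | (T | (Q <-> S))) = False <-> True = False
((T ^ (~~(T ^ R) | (P -> Q))) <-> ~(T -> P)) ^ (((P -> T) ^ (R <-> Q)) <-> (T | (T | (Q <-> S)))) = False ^ False = False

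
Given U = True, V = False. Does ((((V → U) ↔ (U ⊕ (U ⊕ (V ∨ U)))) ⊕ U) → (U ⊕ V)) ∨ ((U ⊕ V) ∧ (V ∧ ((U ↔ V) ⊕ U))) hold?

True

V → U = False → True = True
V ∨ U = False ∨ True = True
U ⊕ (V ∨ U) = True ⊕ True = False
U ⊕ (U ⊕ (V ∨ U)) = True ⊕ False = True
(V → U) ↔ (U ⊕ (U ⊕ (V ∨ U))) = True ↔ True = True
((V → U) ↔ (U ⊕ (U ⊕ (V ∨ U)))) ⊕ U = True ⊕ True = False
U ⊕ V = True ⊕ False = True
(((V → U) ↔ (U ⊕ (U ⊕ (V ∨ U)))) ⊕ U) → (U ⊕ V) = False → True = True
U ⊕ V = True ⊕ False = True
U ↔ V = True ↔ False = False
(U ↔ V) ⊕ U = False ⊕ True = True
V ∧ ((U ↔ V) ⊕ U) = False ∧ True = False
(U ⊕ V) ∧ (V ∧ ((U ↔ V) ⊕ U)) = True ∧ False = False
((((V → U) ↔ (U ⊕ (U ⊕ (V ∨ U)))) ⊕ U) → (U ⊕ V)) ∨ ((U ⊕ V) ∧ (V ∧ ((U ↔ V) ⊕ U))) = True ∨ False = True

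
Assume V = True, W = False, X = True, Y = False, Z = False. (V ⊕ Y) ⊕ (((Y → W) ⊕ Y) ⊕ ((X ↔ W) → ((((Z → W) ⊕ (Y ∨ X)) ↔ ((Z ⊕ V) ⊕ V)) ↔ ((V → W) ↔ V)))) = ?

V ⊕ Y = True ⊕ False = True
Y → W = False → False = True
(Y → W) ⊕ Y = True ⊕ False = True
X ↔ W = True ↔ False = False
Z → W = False → False = True
Y ∨ X = False ∨ True = True
(Z → W) ⊕ (Y ∨ X) = True ⊕ True = False
Z ⊕ V = False ⊕ True = True
(Z ⊕ V) ⊕ V = True ⊕ True = False
((Z → W) ⊕ (Y ∨ X)) ↔ ((Z ⊕ V) ⊕ V) = False ↔ False = True
V → W = True → False = False
(V → W) ↔ V = False ↔ True = False
(((Z → W) ⊕ (Y ∨ X)) ↔ ((Z ⊕ V) ⊕ V)) ↔ ((V → W) ↔ V) = True ↔ False = False
(X ↔ W) → ((((Z → W) ⊕ (Y ∨ X)) ↔ ((Z ⊕ V) ⊕ V)) ↔ ((V → W) ↔ V)) = False → False = True
((Y → W) ⊕ Y) ⊕ ((X ↔ W) → ((((Z → W) ⊕ (Y ∨ X)) ↔ ((Z ⊕ V) ⊕ V)) ↔ ((V → W) ↔ V))) = True ⊕ True = False
(V ⊕ Y) ⊕ (((Y → W) ⊕ Y) ⊕ ((X ↔ W) → ((((Z → W) ⊕ (Y ∨ X)) ↔ ((Z ⊕ V) ⊕ V)) ↔ ((V → W) ↔ V)))) = True ⊕ False = True

True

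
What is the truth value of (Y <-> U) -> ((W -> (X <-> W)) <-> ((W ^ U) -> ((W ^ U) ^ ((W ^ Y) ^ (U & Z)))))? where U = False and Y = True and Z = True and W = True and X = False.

Y <-> U = True <-> False = False
X <-> W = False <-> True = False
W -> (X <-> W) = True -> False = False
W ^ U = True ^ False = True
W ^ U = True ^ False = True
W ^ Y = True ^ True = False
U & Z = False & True = False
(W ^ Y) ^ (U & Z) = False ^ False = False
(W ^ U) ^ ((W ^ Y) ^ (U & Z)) = True ^ False = True
(W ^ U) -> ((W ^ U) ^ ((W ^ Y) ^ (U & Z))) = True -> True = True
(W -> (X <-> W)) <-> ((W ^ U) -> ((W ^ U) ^ ((W ^ Y) ^ (U & Z)))) = False <-> True = False
(Y <-> U) -> ((W -> (X <-> W)) <-> ((W ^ U) -> ((W ^ U) ^ ((W ^ Y) ^ (U & Z))))) = False -> False = True

True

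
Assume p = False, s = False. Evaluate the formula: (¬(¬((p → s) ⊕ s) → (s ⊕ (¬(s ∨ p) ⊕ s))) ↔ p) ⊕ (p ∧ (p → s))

True

p → s = False → False = True
(p → s) ⊕ s = True ⊕ False = True
¬((p → s) ⊕ s) = ¬True = False
s ∨ p = False ∨ False = False
¬(s ∨ p) = ¬False = True
¬(s ∨ p) ⊕ s = True ⊕ False = True
s ⊕ (¬(s ∨ p) ⊕ s) = False ⊕ True = True
¬((p → s) ⊕ s) → (s ⊕ (¬(s ∨ p) ⊕ s)) = False → True = True
¬(¬((p → s) ⊕ s) → (s ⊕ (¬(s ∨ p) ⊕ s))) = ¬True = False
¬(¬((p → s) ⊕ s) → (s ⊕ (¬(s ∨ p) ⊕ s))) ↔ p = False ↔ False = True
p → s = False → False = True
p ∧ (p → s) = False ∧ True = False
(¬(¬((p → s) ⊕ s) → (s ⊕ (¬(s ∨ p) ⊕ s))) ↔ p) ⊕ (p ∧ (p → s)) = True ⊕ False = True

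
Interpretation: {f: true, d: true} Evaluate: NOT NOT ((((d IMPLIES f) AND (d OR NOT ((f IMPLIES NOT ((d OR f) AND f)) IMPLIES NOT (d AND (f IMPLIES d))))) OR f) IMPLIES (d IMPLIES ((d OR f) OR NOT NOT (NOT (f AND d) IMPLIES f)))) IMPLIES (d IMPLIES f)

Substituting f=true, d=true:
d IMPLIES f = true IMPLIES true = true
d OR f = true OR true = true
(d OR f) AND f = true AND true = true
NOT ((d OR f) AND f) = NOT true = false
f IMPLIES NOT ((d OR f) AND f) = true IMPLIES false = false
f IMPLIES d = true IMPLIES true = true
d AND (f IMPLIES d) = true AND true = true
NOT (d AND (f IMPLIES d)) = NOT true = false
(f IMPLIES NOT ((d OR f) AND f)) IMPLIES NOT (d AND (f IMPLIES d)) = false IMPLIES false = true
NOT ((f IMPLIES NOT ((d OR f) AND f)) IMPLIES NOT (d AND (f IMPLIES d))) = NOT true = false
d OR NOT ((f IMPLIES NOT ((d OR f) AND f)) IMPLIES NOT (d AND (f IMPLIES d))) = true OR false = true
(d IMPLIES f) AND (d OR NOT ((f IMPLIES NOT ((d OR f) AND f)) IMPLIES NOT (d AND (f IMPLIES d)))) = true AND true = true
((d IMPLIES f) AND (d OR NOT ((f IMPLIES NOT ((d OR f) AND f)) IMPLIES NOT (d AND (f IMPLIES d))))) OR f = true OR true = true
d OR f = true OR true = true
f AND d = true AND true = true
NOT (f AND d) = NOT true = false
NOT (f AND d) IMPLIES f = false IMPLIES true = true
NOT (NOT (f AND d) IMPLIES f) = NOT true = false
NOT NOT (NOT (f AND d) IMPLIES f) = NOT false = true
(d OR f) OR NOT NOT (NOT (f AND d) IMPLIES f) = true OR true = true
d IMPLIES ((d OR f) OR NOT NOT (NOT (f AND d) IMPLIES f)) = true IMPLIES true = true
(((d IMPLIES f) AND (d OR NOT ((f IMPLIES NOT ((d OR f) AND f)) IMPLIES NOT (d AND (f IMPLIES d))))) OR f) IMPLIES (d IMPLIES ((d OR f) OR NOT NOT (NOT (f AND d) IMPLIES f))) = true IMPLIES true = true
NOT ((((d IMPLIES f) AND (d OR NOT ((f IMPLIES NOT ((d OR f) AND f)) IMPLIES NOT (d AND (f IMPLIES d))))) OR f) IMPLIES (d IMPLIES ((d OR f) OR NOT NOT (NOT (f AND d) IMPLIES f)))) = NOT true = false
NOT NOT ((((d IMPLIES f) AND (d OR NOT ((f IMPLIES NOT ((d OR f) AND f)) IMPLIES NOT (d AND (f IMPLIES d))))) OR f) IMPLIES (d IMPLIES ((d OR f) OR NOT NOT (NOT (f AND d) IMPLIES f)))) = NOT false = true
d IMPLIES f = true IMPLIES true = true
NOT NOT ((((d IMPLIES f) AND (d OR NOT ((f IMPLIES NOT ((d OR f) AND f)) IMPLIES NOT (d AND (f IMPLIES d))))) OR f) IMPLIES (d IMPLIES ((d OR f) OR NOT NOT (NOT (f AND d) IMPLIES f)))) IMPLIES (d IMPLIES f) = true IMPLIES true = true

true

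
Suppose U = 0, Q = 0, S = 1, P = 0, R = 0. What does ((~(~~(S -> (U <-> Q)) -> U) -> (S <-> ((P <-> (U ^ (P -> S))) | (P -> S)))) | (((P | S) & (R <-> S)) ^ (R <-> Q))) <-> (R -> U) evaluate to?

U <-> Q = 0 <-> 0 = 1
S -> (U <-> Q) = 1 -> 1 = 1
~(S -> (U <-> Q)) = ~1 = 0
~~(S -> (U <-> Q)) = ~0 = 1
~~(S -> (U <-> Q)) -> U = 1 -> 0 = 0
~(~~(S -> (U <-> Q)) -> U) = ~0 = 1
P -> S = 0 -> 1 = 1
U ^ (P -> S) = 0 ^ 1 = 1
P <-> (U ^ (P -> S)) = 0 <-> 1 = 0
P -> S = 0 -> 1 = 1
(P <-> (U ^ (P -> S))) | (P -> S) = 0 | 1 = 1
S <-> ((P <-> (U ^ (P -> S))) | (P -> S)) = 1 <-> 1 = 1
~(~~(S -> (U <-> Q)) -> U) -> (S <-> ((P <-> (U ^ (P -> S))) | (P -> S))) = 1 -> 1 = 1
P | S = 0 | 1 = 1
R <-> S = 0 <-> 1 = 0
(P | S) & (R <-> S) = 1 & 0 = 0
R <-> Q = 0 <-> 0 = 1
((P | S) & (R <-> S)) ^ (R <-> Q) = 0 ^ 1 = 1
(~(~~(S -> (U <-> Q)) -> U) -> (S <-> ((P <-> (U ^ (P -> S))) | (P -> S)))) | (((P | S) & (R <-> S)) ^ (R <-> Q)) = 1 | 1 = 1
R -> U = 0 -> 0 = 1
((~(~~(S -> (U <-> Q)) -> U) -> (S <-> ((P <-> (U ^ (P -> S))) | (P -> S)))) | (((P | S) & (R <-> S)) ^ (R <-> Q))) <-> (R -> U) = 1 <-> 1 = 1

1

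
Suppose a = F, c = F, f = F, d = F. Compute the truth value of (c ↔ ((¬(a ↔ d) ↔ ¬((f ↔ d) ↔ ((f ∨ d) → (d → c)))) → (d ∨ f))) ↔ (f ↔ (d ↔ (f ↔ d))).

T

Substituting a=F, c=F, f=F, d=F:
a ↔ d = F ↔ F = T
¬(a ↔ d) = ¬T = F
f ↔ d = F ↔ F = T
f ∨ d = F ∨ F = F
d → c = F → F = T
(f ∨ d) → (d → c) = F → T = T
(f ↔ d) ↔ ((f ∨ d) → (d → c)) = T ↔ T = T
¬((f ↔ d) ↔ ((f ∨ d) → (d → c))) = ¬T = F
¬(a ↔ d) ↔ ¬((f ↔ d) ↔ ((f ∨ d) → (d → c))) = F ↔ F = T
d ∨ f = F ∨ F = F
(¬(a ↔ d) ↔ ¬((f ↔ d) ↔ ((f ∨ d) → (d → c)))) → (d ∨ f) = T → F = F
c ↔ ((¬(a ↔ d) ↔ ¬((f ↔ d) ↔ ((f ∨ d) → (d → c)))) → (d ∨ f)) = F ↔ F = T
f ↔ d = F ↔ F = T
d ↔ (f ↔ d) = F ↔ T = F
f ↔ (d ↔ (f ↔ d)) = F ↔ F = T
(c ↔ ((¬(a ↔ d) ↔ ¬((f ↔ d) ↔ ((f ∨ d) → (d → c)))) → (d ∨ f))) ↔ (f ↔ (d ↔ (f ↔ d))) = T ↔ T = T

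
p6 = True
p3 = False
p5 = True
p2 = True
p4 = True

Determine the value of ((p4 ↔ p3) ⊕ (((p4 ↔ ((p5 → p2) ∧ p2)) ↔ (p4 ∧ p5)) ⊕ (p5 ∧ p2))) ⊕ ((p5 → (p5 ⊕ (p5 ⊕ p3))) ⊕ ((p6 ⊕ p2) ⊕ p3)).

p4 ↔ p3 = True ↔ False = False
p5 → p2 = True → True = True
(p5 → p2) ∧ p2 = True ∧ True = True
p4 ↔ ((p5 → p2) ∧ p2) = True ↔ True = True
p4 ∧ p5 = True ∧ True = True
(p4 ↔ ((p5 → p2) ∧ p2)) ↔ (p4 ∧ p5) = True ↔ True = True
p5 ∧ p2 = True ∧ True = True
((p4 ↔ ((p5 → p2) ∧ p2)) ↔ (p4 ∧ p5)) ⊕ (p5 ∧ p2) = True ⊕ True = False
(p4 ↔ p3) ⊕ (((p4 ↔ ((p5 → p2) ∧ p2)) ↔ (p4 ∧ p5)) ⊕ (p5 ∧ p2)) = False ⊕ False = False
p5 ⊕ p3 = True ⊕ False = True
p5 ⊕ (p5 ⊕ p3) = True ⊕ True = False
p5 → (p5 ⊕ (p5 ⊕ p3)) = True → False = False
p6 ⊕ p2 = True ⊕ True = False
(p6 ⊕ p2) ⊕ p3 = False ⊕ False = False
(p5 → (p5 ⊕ (p5 ⊕ p3))) ⊕ ((p6 ⊕ p2) ⊕ p3) = False ⊕ False = False
((p4 ↔ p3) ⊕ (((p4 ↔ ((p5 → p2) ∧ p2)) ↔ (p4 ∧ p5)) ⊕ (p5 ∧ p2))) ⊕ ((p5 → (p5 ⊕ (p5 ⊕ p3))) ⊕ ((p6 ⊕ p2) ⊕ p3)) = False ⊕ False = False

False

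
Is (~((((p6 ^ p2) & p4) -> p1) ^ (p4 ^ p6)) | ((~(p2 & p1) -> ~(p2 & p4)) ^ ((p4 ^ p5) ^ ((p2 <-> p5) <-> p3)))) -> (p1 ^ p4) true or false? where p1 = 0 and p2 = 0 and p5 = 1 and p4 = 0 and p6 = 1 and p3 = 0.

0

p6 ^ p2 = 1 ^ 0 = 1
(p6 ^ p2) & p4 = 1 & 0 = 0
((p6 ^ p2) & p4) -> p1 = 0 -> 0 = 1
p4 ^ p6 = 0 ^ 1 = 1
(((p6 ^ p2) & p4) -> p1) ^ (p4 ^ p6) = 1 ^ 1 = 0
~((((p6 ^ p2) & p4) -> p1) ^ (p4 ^ p6)) = ~0 = 1
p2 & p1 = 0 & 0 = 0
~(p2 & p1) = ~0 = 1
p2 & p4 = 0 & 0 = 0
~(p2 & p4) = ~0 = 1
~(p2 & p1) -> ~(p2 & p4) = 1 -> 1 = 1
p4 ^ p5 = 0 ^ 1 = 1
p2 <-> p5 = 0 <-> 1 = 0
(p2 <-> p5) <-> p3 = 0 <-> 0 = 1
(p4 ^ p5) ^ ((p2 <-> p5) <-> p3) = 1 ^ 1 = 0
(~(p2 & p1) -> ~(p2 & p4)) ^ ((p4 ^ p5) ^ ((p2 <-> p5) <-> p3)) = 1 ^ 0 = 1
~((((p6 ^ p2) & p4) -> p1) ^ (p4 ^ p6)) | ((~(p2 & p1) -> ~(p2 & p4)) ^ ((p4 ^ p5) ^ ((p2 <-> p5) <-> p3))) = 1 | 1 = 1
p1 ^ p4 = 0 ^ 0 = 0
(~((((p6 ^ p2) & p4) -> p1) ^ (p4 ^ p6)) | ((~(p2 & p1) -> ~(p2 & p4)) ^ ((p4 ^ p5) ^ ((p2 <-> p5) <-> p3)))) -> (p1 ^ p4) = 1 -> 0 = 0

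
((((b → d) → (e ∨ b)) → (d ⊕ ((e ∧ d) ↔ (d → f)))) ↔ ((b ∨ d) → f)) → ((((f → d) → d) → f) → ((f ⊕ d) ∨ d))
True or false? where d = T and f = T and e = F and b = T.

Substituting d=T, f=T, e=F, b=T:
b → d = T → T = T
e ∨ b = F ∨ T = T
(b → d) → (e ∨ b) = T → T = T
e ∧ d = F ∧ T = F
d → f = T → T = T
(e ∧ d) ↔ (d → f) = F ↔ T = F
d ⊕ ((e ∧ d) ↔ (d → f)) = T ⊕ F = T
((b → d) → (e ∨ b)) → (d ⊕ ((e ∧ d) ↔ (d → f))) = T → T = T
b ∨ d = T ∨ T = T
(b ∨ d) → f = T → T = T
(((b → d) → (e ∨ b)) → (d ⊕ ((e ∧ d) ↔ (d → f)))) ↔ ((b ∨ d) → f) = T ↔ T = T
f → d = T → T = T
(f → d) → d = T → T = T
((f → d) → d) → f = T → T = T
f ⊕ d = T ⊕ T = F
(f ⊕ d) ∨ d = F ∨ T = T
(((f → d) → d) → f) → ((f ⊕ d) ∨ d) = T → T = T
((((b → d) → (e ∨ b)) → (d ⊕ ((e ∧ d) ↔ (d → f)))) ↔ ((b ∨ d) → f)) → ((((f → d) → d) → f) → ((f ⊕ d) ∨ d)) = T → T = T

T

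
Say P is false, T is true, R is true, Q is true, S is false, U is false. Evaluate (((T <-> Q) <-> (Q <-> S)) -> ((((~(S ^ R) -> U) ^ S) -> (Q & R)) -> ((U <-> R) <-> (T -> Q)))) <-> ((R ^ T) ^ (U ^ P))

False

T <-> Q = True <-> True = True
Q <-> S = True <-> False = False
(T <-> Q) <-> (Q <-> S) = True <-> False = False
S ^ R = False ^ True = True
~(S ^ R) = ~True = False
~(S ^ R) -> U = False -> False = True
(~(S ^ R) -> U) ^ S = True ^ False = True
Q & R = True & True = True
((~(S ^ R) -> U) ^ S) -> (Q & R) = True -> True = True
U <-> R = False <-> True = False
T -> Q = True -> True = True
(U <-> R) <-> (T -> Q) = False <-> True = False
(((~(S ^ R) -> U) ^ S) -> (Q & R)) -> ((U <-> R) <-> (T -> Q)) = True -> False = False
((T <-> Q) <-> (Q <-> S)) -> ((((~(S ^ R) -> U) ^ S) -> (Q & R)) -> ((U <-> R) <-> (T -> Q))) = False -> False = True
R ^ T = True ^ True = False
U ^ P = False ^ False = False
(R ^ T) ^ (U ^ P) = False ^ False = False
(((T <-> Q) <-> (Q <-> S)) -> ((((~(S ^ R) -> U) ^ S) -> (Q & R)) -> ((U <-> R) <-> (T -> Q)))) <-> ((R ^ T) ^ (U ^ P)) = True <-> False = False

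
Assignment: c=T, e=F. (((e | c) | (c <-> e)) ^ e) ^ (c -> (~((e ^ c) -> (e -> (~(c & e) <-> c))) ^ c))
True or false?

Substituting c=T, e=F:
e | c = F | T = T
c <-> e = T <-> F = F
(e | c) | (c <-> e) = T | F = T
((e | c) | (c <-> e)) ^ e = T ^ F = T
e ^ c = F ^ T = T
c & e = T & F = F
~(c & e) = ~F = T
~(c & e) <-> c = T <-> T = T
e -> (~(c & e) <-> c) = F -> T = T
(e ^ c) -> (e -> (~(c & e) <-> c)) = T -> T = T
~((e ^ c) -> (e -> (~(c & e) <-> c))) = ~T = F
~((e ^ c) -> (e -> (~(c & e) <-> c))) ^ c = F ^ T = T
c -> (~((e ^ c) -> (e -> (~(c & e) <-> c))) ^ c) = T -> T = T
(((e | c) | (c <-> e)) ^ e) ^ (c -> (~((e ^ c) -> (e -> (~(c & e) <-> c))) ^ c)) = T ^ T = F

F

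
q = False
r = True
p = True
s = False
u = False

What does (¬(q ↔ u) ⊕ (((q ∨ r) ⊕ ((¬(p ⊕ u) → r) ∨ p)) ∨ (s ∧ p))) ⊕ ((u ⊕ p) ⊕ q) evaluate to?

Substituting q=False, r=True, p=True, s=False, u=False:
q ↔ u = False ↔ False = True
¬(q ↔ u) = ¬True = False
q ∨ r = False ∨ True = True
p ⊕ u = True ⊕ False = True
¬(p ⊕ u) = ¬True = False
¬(p ⊕ u) → r = False → True = True
(¬(p ⊕ u) → r) ∨ p = True ∨ True = True
(q ∨ r) ⊕ ((¬(p ⊕ u) → r) ∨ p) = True ⊕ True = False
s ∧ p = False ∧ True = False
((q ∨ r) ⊕ ((¬(p ⊕ u) → r) ∨ p)) ∨ (s ∧ p) = False ∨ False = False
¬(q ↔ u) ⊕ (((q ∨ r) ⊕ ((¬(p ⊕ u) → r) ∨ p)) ∨ (s ∧ p)) = False ⊕ False = False
u ⊕ p = False ⊕ True = True
(u ⊕ p) ⊕ q = True ⊕ False = True
(¬(q ↔ u) ⊕ (((q ∨ r) ⊕ ((¬(p ⊕ u) → r) ∨ p)) ∨ (s ∧ p))) ⊕ ((u ⊕ p) ⊕ q) = False ⊕ True = True

True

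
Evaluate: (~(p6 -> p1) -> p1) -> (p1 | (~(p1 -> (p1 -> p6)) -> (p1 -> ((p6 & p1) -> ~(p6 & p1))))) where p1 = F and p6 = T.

T

p6 -> p1 = T -> F = F
~(p6 -> p1) = ~F = T
~(p6 -> p1) -> p1 = T -> F = F
p1 -> p6 = F -> T = T
p1 -> (p1 -> p6) = F -> T = T
~(p1 -> (p1 -> p6)) = ~T = F
p6 & p1 = T & F = F
p6 & p1 = T & F = F
~(p6 & p1) = ~F = T
(p6 & p1) -> ~(p6 & p1) = F -> T = T
p1 -> ((p6 & p1) -> ~(p6 & p1)) = F -> T = T
~(p1 -> (p1 -> p6)) -> (p1 -> ((p6 & p1) -> ~(p6 & p1))) = F -> T = T
p1 | (~(p1 -> (p1 -> p6)) -> (p1 -> ((p6 & p1) -> ~(p6 & p1)))) = F | T = T
(~(p6 -> p1) -> p1) -> (p1 | (~(p1 -> (p1 -> p6)) -> (p1 -> ((p6 & p1) -> ~(p6 & p1))))) = F -> T = T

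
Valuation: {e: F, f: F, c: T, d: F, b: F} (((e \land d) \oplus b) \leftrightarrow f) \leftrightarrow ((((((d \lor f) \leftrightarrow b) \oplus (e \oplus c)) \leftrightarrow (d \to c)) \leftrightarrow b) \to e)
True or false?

e \land d = F \land F = F
(e \land d) \oplus b = F \oplus F = F
((e \land d) \oplus b) \leftrightarrow f = F \leftrightarrow F = T
d \lor f = F \lor F = F
(d \lor f) \leftrightarrow b = F \leftrightarrow F = T
e \oplus c = F \oplus T = T
((d \lor f) \leftrightarrow b) \oplus (e \oplus c) = T \oplus T = F
d \to c = F \to T = T
(((d \lor f) \leftrightarrow b) \oplus (e \oplus c)) \leftrightarrow (d \to c) = F \leftrightarrow T = F
((((d \lor f) \leftrightarrow b) \oplus (e \oplus c)) \leftrightarrow (d \to c)) \leftrightarrow b = F \leftrightarrow F = T
(((((d \lor f) \leftrightarrow b) \oplus (e \oplus c)) \leftrightarrow (d \to c)) \leftrightarrow b) \to e = T \to F = F
(((e \land d) \oplus b) \leftrightarrow f) \leftrightarrow ((((((d \lor f) \leftrightarrow b) \oplus (e \oplus c)) \leftrightarrow (d \to c)) \leftrightarrow b) \to e) = T \leftrightarrow F = F

F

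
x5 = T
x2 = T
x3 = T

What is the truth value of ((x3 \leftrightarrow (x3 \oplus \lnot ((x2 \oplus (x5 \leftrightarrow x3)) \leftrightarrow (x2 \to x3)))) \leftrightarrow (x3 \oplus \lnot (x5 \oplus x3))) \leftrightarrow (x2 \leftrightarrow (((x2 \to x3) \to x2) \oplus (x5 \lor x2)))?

x5 \leftrightarrow x3 = T \leftrightarrow T = T
x2 \oplus (x5 \leftrightarrow x3) = T \oplus T = F
x2 \to x3 = T \to T = T
(x2 \oplus (x5 \leftrightarrow x3)) \leftrightarrow (x2 \to x3) = F \leftrightarrow T = F
\lnot ((x2 \oplus (x5 \leftrightarrow x3)) \leftrightarrow (x2 \to x3)) = \lnot F = T
x3 \oplus \lnot ((x2 \oplus (x5 \leftrightarrow x3)) \leftrightarrow (x2 \to x3)) = T \oplus T = F
x3 \leftrightarrow (x3 \oplus \lnot ((x2 \oplus (x5 \leftrightarrow x3)) \leftrightarrow (x2 \to x3))) = T \leftrightarrow F = F
x5 \oplus x3 = T \oplus T = F
\lnot (x5 \oplus x3) = \lnot F = T
x3 \oplus \lnot (x5 \oplus x3) = T \oplus T = F
(x3 \leftrightarrow (x3 \oplus \lnot ((x2 \oplus (x5 \leftrightarrow x3)) \leftrightarrow (x2 \to x3)))) \leftrightarrow (x3 \oplus \lnot (x5 \oplus x3)) = F \leftrightarrow F = T
x2 \to x3 = T \to T = T
(x2 \to x3) \to x2 = T \to T = T
x5 \lor x2 = T \lor T = T
((x2 \to x3) \to x2) \oplus (x5 \lor x2) = T \oplus T = F
x2 \leftrightarrow (((x2 \to x3) \to x2) \oplus (x5 \lor x2)) = T \leftrightarrow F = F
((x3 \leftrightarrow (x3 \oplus \lnot ((x2 \oplus (x5 \leftrightarrow x3)) \leftrightarrow (x2 \to x3)))) \leftrightarrow (x3 \oplus \lnot (x5 \oplus x3))) \leftrightarrow (x2 \leftrightarrow (((x2 \to x3) \to x2) \oplus (x5 \lor x2))) = T \leftrightarrow F = F

F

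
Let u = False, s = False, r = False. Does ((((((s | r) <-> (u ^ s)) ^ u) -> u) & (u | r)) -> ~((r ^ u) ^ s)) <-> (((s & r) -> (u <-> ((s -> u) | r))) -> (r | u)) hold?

Substituting u=False, s=False, r=False:
s | r = False | False = False
u ^ s = False ^ False = False
(s | r) <-> (u ^ s) = False <-> False = True
((s | r) <-> (u ^ s)) ^ u = True ^ False = True
(((s | r) <-> (u ^ s)) ^ u) -> u = True -> False = False
u | r = False | False = False
((((s | r) <-> (u ^ s)) ^ u) -> u) & (u | r) = False & False = False
r ^ u = False ^ False = False
(r ^ u) ^ s = False ^ False = False
~((r ^ u) ^ s) = ~False = True
(((((s | r) <-> (u ^ s)) ^ u) -> u) & (u | r)) -> ~((r ^ u) ^ s) = False -> True = True
s & r = False & False = False
s -> u = False -> False = True
(s -> u) | r = True | False = True
u <-> ((s -> u) | r) = False <-> True = False
(s & r) -> (u <-> ((s -> u) | r)) = False -> False = True
r | u = False | False = False
((s & r) -> (u <-> ((s -> u) | r))) -> (r | u) = True -> False = False
((((((s | r) <-> (u ^ s)) ^ u) -> u) & (u | r)) -> ~((r ^ u) ^ s)) <-> (((s & r) -> (u <-> ((s -> u) | r))) -> (r | u)) = True <-> False = False

False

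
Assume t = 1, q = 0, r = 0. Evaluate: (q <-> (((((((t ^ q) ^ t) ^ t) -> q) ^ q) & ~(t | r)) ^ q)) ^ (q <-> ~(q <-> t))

1

Substituting t=1, q=0, r=0:
t ^ q = 1 ^ 0 = 1
(t ^ q) ^ t = 1 ^ 1 = 0
((t ^ q) ^ t) ^ t = 0 ^ 1 = 1
(((t ^ q) ^ t) ^ t) -> q = 1 -> 0 = 0
((((t ^ q) ^ t) ^ t) -> q) ^ q = 0 ^ 0 = 0
t | r = 1 | 0 = 1
~(t | r) = ~1 = 0
(((((t ^ q) ^ t) ^ t) -> q) ^ q) & ~(t | r) = 0 & 0 = 0
((((((t ^ q) ^ t) ^ t) -> q) ^ q) & ~(t | r)) ^ q = 0 ^ 0 = 0
q <-> (((((((t ^ q) ^ t) ^ t) -> q) ^ q) & ~(t | r)) ^ q) = 0 <-> 0 = 1
q <-> t = 0 <-> 1 = 0
~(q <-> t) = ~0 = 1
q <-> ~(q <-> t) = 0 <-> 1 = 0
(q <-> (((((((t ^ q) ^ t) ^ t) -> q) ^ q) & ~(t | r)) ^ q)) ^ (q <-> ~(q <-> t)) = 1 ^ 0 = 1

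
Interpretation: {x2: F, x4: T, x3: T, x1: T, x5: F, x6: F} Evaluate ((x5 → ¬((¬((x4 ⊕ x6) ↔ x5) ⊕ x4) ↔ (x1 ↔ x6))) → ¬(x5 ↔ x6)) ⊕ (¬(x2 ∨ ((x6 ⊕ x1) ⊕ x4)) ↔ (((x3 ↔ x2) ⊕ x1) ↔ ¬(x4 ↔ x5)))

x4 ⊕ x6 = T ⊕ F = T
(x4 ⊕ x6) ↔ x5 = T ↔ F = F
¬((x4 ⊕ x6) ↔ x5) = ¬F = T
¬((x4 ⊕ x6) ↔ x5) ⊕ x4 = T ⊕ T = F
x1 ↔ x6 = T ↔ F = F
(¬((x4 ⊕ x6) ↔ x5) ⊕ x4) ↔ (x1 ↔ x6) = F ↔ F = T
¬((¬((x4 ⊕ x6) ↔ x5) ⊕ x4) ↔ (x1 ↔ x6)) = ¬T = F
x5 → ¬((¬((x4 ⊕ x6) ↔ x5) ⊕ x4) ↔ (x1 ↔ x6)) = F → F = T
x5 ↔ x6 = F ↔ F = T
¬(x5 ↔ x6) = ¬T = F
(x5 → ¬((¬((x4 ⊕ x6) ↔ x5) ⊕ x4) ↔ (x1 ↔ x6))) → ¬(x5 ↔ x6) = T → F = F
x6 ⊕ x1 = F ⊕ T = T
(x6 ⊕ x1) ⊕ x4 = T ⊕ T = F
x2 ∨ ((x6 ⊕ x1) ⊕ x4) = F ∨ F = F
¬(x2 ∨ ((x6 ⊕ x1) ⊕ x4)) = ¬F = T
x3 ↔ x2 = T ↔ F = F
(x3 ↔ x2) ⊕ x1 = F ⊕ T = T
x4 ↔ x5 = T ↔ F = F
¬(x4 ↔ x5) = ¬F = T
((x3 ↔ x2) ⊕ x1) ↔ ¬(x4 ↔ x5) = T ↔ T = T
¬(x2 ∨ ((x6 ⊕ x1) ⊕ x4)) ↔ (((x3 ↔ x2) ⊕ x1) ↔ ¬(x4 ↔ x5)) = T ↔ T = T
((x5 → ¬((¬((x4 ⊕ x6) ↔ x5) ⊕ x4) ↔ (x1 ↔ x6))) → ¬(x5 ↔ x6)) ⊕ (¬(x2 ∨ ((x6 ⊕ x1) ⊕ x4)) ↔ (((x3 ↔ x2) ⊕ x1) ↔ ¬(x4 ↔ x5))) = F ⊕ T = T

T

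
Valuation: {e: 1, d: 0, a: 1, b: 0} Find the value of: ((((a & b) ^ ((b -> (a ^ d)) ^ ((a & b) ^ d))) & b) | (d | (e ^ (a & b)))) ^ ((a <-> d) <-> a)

1

Substituting e=1, d=0, a=1, b=0:
a & b = 1 & 0 = 0
a ^ d = 1 ^ 0 = 1
b -> (a ^ d) = 0 -> 1 = 1
a & b = 1 & 0 = 0
(a & b) ^ d = 0 ^ 0 = 0
(b -> (a ^ d)) ^ ((a & b) ^ d) = 1 ^ 0 = 1
(a & b) ^ ((b -> (a ^ d)) ^ ((a & b) ^ d)) = 0 ^ 1 = 1
((a & b) ^ ((b -> (a ^ d)) ^ ((a & b) ^ d))) & b = 1 & 0 = 0
a & b = 1 & 0 = 0
e ^ (a & b) = 1 ^ 0 = 1
d | (e ^ (a & b)) = 0 | 1 = 1
(((a & b) ^ ((b -> (a ^ d)) ^ ((a & b) ^ d))) & b) | (d | (e ^ (a & b))) = 0 | 1 = 1
a <-> d = 1 <-> 0 = 0
(a <-> d) <-> a = 0 <-> 1 = 0
((((a & b) ^ ((b -> (a ^ d)) ^ ((a & b) ^ d))) & b) | (d | (e ^ (a & b)))) ^ ((a <-> d) <-> a) = 1 ^ 0 = 1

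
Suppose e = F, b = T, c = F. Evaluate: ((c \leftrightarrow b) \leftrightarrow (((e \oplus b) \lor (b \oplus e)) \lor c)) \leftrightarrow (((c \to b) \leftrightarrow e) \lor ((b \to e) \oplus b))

c \leftrightarrow b = F \leftrightarrow T = F
e \oplus b = F \oplus T = T
b \oplus e = T \oplus F = T
(e \oplus b) \lor (b \oplus e) = T \lor T = T
((e \oplus b) \lor (b \oplus e)) \lor c = T \lor F = T
(c \leftrightarrow b) \leftrightarrow (((e \oplus b) \lor (b \oplus e)) \lor c) = F \leftrightarrow T = F
c \to b = F \to T = T
(c \to b) \leftrightarrow e = T \leftrightarrow F = F
b \to e = T \to F = F
(b \to e) \oplus b = F \oplus T = T
((c \to b) \leftrightarrow e) \lor ((b \to e) \oplus b) = F \lor T = T
((c \leftrightarrow b) \leftrightarrow (((e \oplus b) \lor (b \oplus e)) \lor c)) \leftrightarrow (((c \to b) \leftrightarrow e) \lor ((b \to e) \oplus b)) = F \leftrightarrow T = F

F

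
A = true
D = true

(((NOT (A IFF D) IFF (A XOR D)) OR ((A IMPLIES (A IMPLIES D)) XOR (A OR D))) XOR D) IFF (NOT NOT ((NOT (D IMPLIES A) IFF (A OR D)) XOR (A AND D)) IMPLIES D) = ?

A IFF D = true IFF true = true
NOT (A IFF D) = NOT true = false
A XOR D = true XOR true = false
NOT (A IFF D) IFF (A XOR D) = false IFF false = true
A IMPLIES D = true IMPLIES true = true
A IMPLIES (A IMPLIES D) = true IMPLIES true = true
A OR D = true OR true = true
(A IMPLIES (A IMPLIES D)) XOR (A OR D) = true XOR true = false
(NOT (A IFF D) IFF (A XOR D)) OR ((A IMPLIES (A IMPLIES D)) XOR (A OR D)) = true OR false = true
((NOT (A IFF D) IFF (A XOR D)) OR ((A IMPLIES (A IMPLIES D)) XOR (A OR D))) XOR D = true XOR true = false
D IMPLIES A = true IMPLIES true = true
NOT (D IMPLIES A) = NOT true = false
A OR D = true OR true = true
NOT (D IMPLIES A) IFF (A OR D) = false IFF true = false
A AND D = true AND true = true
(NOT (D IMPLIES A) IFF (A OR D)) XOR (A AND D) = false XOR true = true
NOT ((NOT (D IMPLIES A) IFF (A OR D)) XOR (A AND D)) = NOT true = false
NOT NOT ((NOT (D IMPLIES A) IFF (A OR D)) XOR (A AND D)) = NOT false = true
NOT NOT ((NOT (D IMPLIES A) IFF (A OR D)) XOR (A AND D)) IMPLIES D = true IMPLIES true = true
(((NOT (A IFF D) IFF (A XOR D)) OR ((A IMPLIES (A IMPLIES D)) XOR (A OR D))) XOR D) IFF (NOT NOT ((NOT (D IMPLIES A) IFF (A OR D)) XOR (A AND D)) IMPLIES D) = false IFF true = false

false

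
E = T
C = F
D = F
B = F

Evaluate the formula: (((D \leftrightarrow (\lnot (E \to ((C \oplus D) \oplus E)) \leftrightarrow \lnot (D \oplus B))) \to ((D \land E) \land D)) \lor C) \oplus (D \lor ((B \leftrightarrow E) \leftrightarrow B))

C \oplus D = F \oplus F = F
(C \oplus D) \oplus E = F \oplus T = T
E \to ((C \oplus D) \oplus E) = T \to T = T
\lnot (E \to ((C \oplus D) \oplus E)) = \lnot T = F
D \oplus B = F \oplus F = F
\lnot (D \oplus B) = \lnot F = T
\lnot (E \to ((C \oplus D) \oplus E)) \leftrightarrow \lnot (D \oplus B) = F \leftrightarrow T = F
D \leftrightarrow (\lnot (E \to ((C \oplus D) \oplus E)) \leftrightarrow \lnot (D \oplus B)) = F \leftrightarrow F = T
D \land E = F \land T = F
(D \land E) \land D = F \land F = F
(D \leftrightarrow (\lnot (E \to ((C \oplus D) \oplus E)) \leftrightarrow \lnot (D \oplus B))) \to ((D \land E) \land D) = T \to F = F
((D \leftrightarrow (\lnot (E \to ((C \oplus D) \oplus E)) \leftrightarrow \lnot (D \oplus B))) \to ((D \land E) \land D)) \lor C = F \lor F = F
B \leftrightarrow E = F \leftrightarrow T = F
(B \leftrightarrow E) \leftrightarrow B = F \leftrightarrow F = T
D \lor ((B \leftrightarrow E) \leftrightarrow B) = F \lor T = T
(((D \leftrightarrow (\lnot (E \to ((C \oplus D) \oplus E)) \leftrightarrow \lnot (D \oplus B))) \to ((D \land E) \land D)) \lor C) \oplus (D \lor ((B \leftrightarrow E) \leftrightarrow B)) = F \oplus T = T

T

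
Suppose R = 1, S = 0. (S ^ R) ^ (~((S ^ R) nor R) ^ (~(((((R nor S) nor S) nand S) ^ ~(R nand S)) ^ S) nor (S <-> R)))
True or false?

1

S ^ R = 0 ^ 1 = 1
S ^ R = 0 ^ 1 = 1
(S ^ R) nor R = 1 nor 1 = 0
~((S ^ R) nor R) = ~0 = 1
R nor S = 1 nor 0 = 0
(R nor S) nor S = 0 nor 0 = 1
((R nor S) nor S) nand S = 1 nand 0 = 1
R nand S = 1 nand 0 = 1
~(R nand S) = ~1 = 0
(((R nor S) nor S) nand S) ^ ~(R nand S) = 1 ^ 0 = 1
((((R nor S) nor S) nand S) ^ ~(R nand S)) ^ S = 1 ^ 0 = 1
~(((((R nor S) nor S) nand S) ^ ~(R nand S)) ^ S) = ~1 = 0
S <-> R = 0 <-> 1 = 0
~(((((R nor S) nor S) nand S) ^ ~(R nand S)) ^ S) nor (S <-> R) = 0 nor 0 = 1
~((S ^ R) nor R) ^ (~(((((R nor S) nor S) nand S) ^ ~(R nand S)) ^ S) nor (S <-> R)) = 1 ^ 1 = 0
(S ^ R) ^ (~((S ^ R) nor R) ^ (~(((((R nor S) nor S) nand S) ^ ~(R nand S)) ^ S) nor (S <-> R))) = 1 ^ 0 = 1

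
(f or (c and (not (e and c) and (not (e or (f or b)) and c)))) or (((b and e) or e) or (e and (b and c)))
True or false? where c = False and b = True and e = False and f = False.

False

e and c = False and False = False
not (e and c) = not False = True
f or b = False or True = True
e or (f or b) = False or True = True
not (e or (f or b)) = not True = False
not (e or (f or b)) and c = False and False = False
not (e and c) and (not (e or (f or b)) and c) = True and False = False
c and (not (e and c) and (not (e or (f or b)) and c)) = False and False = False
f or (c and (not (e and c) and (not (e or (f or b)) and c))) = False or False = False
b and e = True and False = False
(b and e) or e = False or False = False
b and c = True and False = False
e and (b and c) = False and False = False
((b and e) or e) or (e and (b and c)) = False or False = False
(f or (c and (not (e and c) and (not (e or (f or b)) and c)))) or (((b and e) or e) or (e and (b and c))) = False or False = False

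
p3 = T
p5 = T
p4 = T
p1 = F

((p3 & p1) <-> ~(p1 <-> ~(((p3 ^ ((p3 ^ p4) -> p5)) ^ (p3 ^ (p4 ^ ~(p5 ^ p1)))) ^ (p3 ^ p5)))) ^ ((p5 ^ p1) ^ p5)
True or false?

F

p3 & p1 = T & F = F
p3 ^ p4 = T ^ T = F
(p3 ^ p4) -> p5 = F -> T = T
p3 ^ ((p3 ^ p4) -> p5) = T ^ T = F
p5 ^ p1 = T ^ F = T
~(p5 ^ p1) = ~T = F
p4 ^ ~(p5 ^ p1) = T ^ F = T
p3 ^ (p4 ^ ~(p5 ^ p1)) = T ^ T = F
(p3 ^ ((p3 ^ p4) -> p5)) ^ (p3 ^ (p4 ^ ~(p5 ^ p1))) = F ^ F = F
p3 ^ p5 = T ^ T = F
((p3 ^ ((p3 ^ p4) -> p5)) ^ (p3 ^ (p4 ^ ~(p5 ^ p1)))) ^ (p3 ^ p5) = F ^ F = F
~(((p3 ^ ((p3 ^ p4) -> p5)) ^ (p3 ^ (p4 ^ ~(p5 ^ p1)))) ^ (p3 ^ p5)) = ~F = T
p1 <-> ~(((p3 ^ ((p3 ^ p4) -> p5)) ^ (p3 ^ (p4 ^ ~(p5 ^ p1)))) ^ (p3 ^ p5)) = F <-> T = F
~(p1 <-> ~(((p3 ^ ((p3 ^ p4) -> p5)) ^ (p3 ^ (p4 ^ ~(p5 ^ p1)))) ^ (p3 ^ p5))) = ~F = T
(p3 & p1) <-> ~(p1 <-> ~(((p3 ^ ((p3 ^ p4) -> p5)) ^ (p3 ^ (p4 ^ ~(p5 ^ p1)))) ^ (p3 ^ p5))) = F <-> T = F
p5 ^ p1 = T ^ F = T
(p5 ^ p1) ^ p5 = T ^ T = F
((p3 & p1) <-> ~(p1 <-> ~(((p3 ^ ((p3 ^ p4) -> p5)) ^ (p3 ^ (p4 ^ ~(p5 ^ p1)))) ^ (p3 ^ p5)))) ^ ((p5 ^ p1) ^ p5) = F ^ F = F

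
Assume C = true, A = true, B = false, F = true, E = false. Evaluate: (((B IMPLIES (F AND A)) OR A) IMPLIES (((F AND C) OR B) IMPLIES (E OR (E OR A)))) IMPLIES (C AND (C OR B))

Substituting C=true, A=true, B=false, F=true, E=false:
F AND A = true AND true = true
B IMPLIES (F AND A) = false IMPLIES true = true
(B IMPLIES (F AND A)) OR A = true OR true = true
F AND C = true AND true = true
(F AND C) OR B = true OR false = true
E OR A = false OR true = true
E OR (E OR A) = false OR true = true
((F AND C) OR B) IMPLIES (E OR (E OR A)) = true IMPLIES true = true
((B IMPLIES (F AND A)) OR A) IMPLIES (((F AND C) OR B) IMPLIES (E OR (E OR A))) = true IMPLIES true = true
C OR B = true OR false = true
C AND (C OR B) = true AND true = true
(((B IMPLIES (F AND A)) OR A) IMPLIES (((F AND C) OR B) IMPLIES (E OR (E OR A)))) IMPLIES (C AND (C OR B)) = true IMPLIES true = true

true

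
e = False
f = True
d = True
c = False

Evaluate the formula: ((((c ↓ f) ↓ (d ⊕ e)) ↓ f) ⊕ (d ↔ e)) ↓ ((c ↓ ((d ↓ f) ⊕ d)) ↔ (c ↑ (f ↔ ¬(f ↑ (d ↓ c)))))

True

Substituting e=False, f=True, d=True, c=False:
c ↓ f = False ↓ True = False
d ⊕ e = True ⊕ False = True
(c ↓ f) ↓ (d ⊕ e) = False ↓ True = False
((c ↓ f) ↓ (d ⊕ e)) ↓ f = False ↓ True = False
d ↔ e = True ↔ False = False
(((c ↓ f) ↓ (d ⊕ e)) ↓ f) ⊕ (d ↔ e) = False ⊕ False = False
d ↓ f = True ↓ True = False
(d ↓ f) ⊕ d = False ⊕ True = True
c ↓ ((d ↓ f) ⊕ d) = False ↓ True = False
d ↓ c = True ↓ False = False
f ↑ (d ↓ c) = True ↑ False = True
¬(f ↑ (d ↓ c)) = ¬True = False
f ↔ ¬(f ↑ (d ↓ c)) = True ↔ False = False
c ↑ (f ↔ ¬(f ↑ (d ↓ c))) = False ↑ False = True
(c ↓ ((d ↓ f) ⊕ d)) ↔ (c ↑ (f ↔ ¬(f ↑ (d ↓ c)))) = False ↔ True = False
((((c ↓ f) ↓ (d ⊕ e)) ↓ f) ⊕ (d ↔ e)) ↓ ((c ↓ ((d ↓ f) ⊕ d)) ↔ (c ↑ (f ↔ ¬(f ↑ (d ↓ c))))) = False ↓ False = True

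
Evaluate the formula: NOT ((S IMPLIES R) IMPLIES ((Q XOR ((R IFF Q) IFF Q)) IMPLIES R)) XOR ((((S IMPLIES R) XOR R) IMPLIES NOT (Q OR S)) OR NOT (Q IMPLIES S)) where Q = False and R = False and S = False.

True

S IMPLIES R = False IMPLIES False = True
R IFF Q = False IFF False = True
(R IFF Q) IFF Q = True IFF False = False
Q XOR ((R IFF Q) IFF Q) = False XOR False = False
(Q XOR ((R IFF Q) IFF Q)) IMPLIES R = False IMPLIES False = True
(S IMPLIES R) IMPLIES ((Q XOR ((R IFF Q) IFF Q)) IMPLIES R) = True IMPLIES True = True
NOT ((S IMPLIES R) IMPLIES ((Q XOR ((R IFF Q) IFF Q)) IMPLIES R)) = NOT True = False
S IMPLIES R = False IMPLIES False = True
(S IMPLIES R) XOR R = True XOR False = True
Q OR S = False OR False = False
NOT (Q OR S) = NOT False = True
((S IMPLIES R) XOR R) IMPLIES NOT (Q OR S) = True IMPLIES True = True
Q IMPLIES S = False IMPLIES False = True
NOT (Q IMPLIES S) = NOT True = False
(((S IMPLIES R) XOR R) IMPLIES NOT (Q OR S)) OR NOT (Q IMPLIES S) = True OR False = True
NOT ((S IMPLIES R) IMPLIES ((Q XOR ((R IFF Q) IFF Q)) IMPLIES R)) XOR ((((S IMPLIES R) XOR R) IMPLIES NOT (Q OR S)) OR NOT (Q IMPLIES S)) = False XOR True = True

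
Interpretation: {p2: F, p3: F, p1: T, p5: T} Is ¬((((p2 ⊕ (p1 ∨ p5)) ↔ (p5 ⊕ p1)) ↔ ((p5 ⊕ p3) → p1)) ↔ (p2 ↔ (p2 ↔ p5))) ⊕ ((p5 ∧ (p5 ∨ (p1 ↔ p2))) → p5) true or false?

F

p1 ∨ p5 = T ∨ T = T
p2 ⊕ (p1 ∨ p5) = F ⊕ T = T
p5 ⊕ p1 = T ⊕ T = F
(p2 ⊕ (p1 ∨ p5)) ↔ (p5 ⊕ p1) = T ↔ F = F
p5 ⊕ p3 = T ⊕ F = T
(p5 ⊕ p3) → p1 = T → T = T
((p2 ⊕ (p1 ∨ p5)) ↔ (p5 ⊕ p1)) ↔ ((p5 ⊕ p3) → p1) = F ↔ T = F
p2 ↔ p5 = F ↔ T = F
p2 ↔ (p2 ↔ p5) = F ↔ F = T
(((p2 ⊕ (p1 ∨ p5)) ↔ (p5 ⊕ p1)) ↔ ((p5 ⊕ p3) → p1)) ↔ (p2 ↔ (p2 ↔ p5)) = F ↔ T = F
¬((((p2 ⊕ (p1 ∨ p5)) ↔ (p5 ⊕ p1)) ↔ ((p5 ⊕ p3) → p1)) ↔ (p2 ↔ (p2 ↔ p5))) = ¬F = T
p1 ↔ p2 = T ↔ F = F
p5 ∨ (p1 ↔ p2) = T ∨ F = T
p5 ∧ (p5 ∨ (p1 ↔ p2)) = T ∧ T = T
(p5 ∧ (p5 ∨ (p1 ↔ p2))) → p5 = T → T = T
¬((((p2 ⊕ (p1 ∨ p5)) ↔ (p5 ⊕ p1)) ↔ ((p5 ⊕ p3) → p1)) ↔ (p2 ↔ (p2 ↔ p5))) ⊕ ((p5 ∧ (p5 ∨ (p1 ↔ p2))) → p5) = T ⊕ T = F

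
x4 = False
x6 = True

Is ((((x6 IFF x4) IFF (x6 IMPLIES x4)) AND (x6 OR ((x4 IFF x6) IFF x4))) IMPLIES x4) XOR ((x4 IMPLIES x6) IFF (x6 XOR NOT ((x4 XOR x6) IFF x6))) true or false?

Substituting x4=False, x6=True:
x6 IFF x4 = True IFF False = False
x6 IMPLIES x4 = True IMPLIES False = False
(x6 IFF x4) IFF (x6 IMPLIES x4) = False IFF False = True
x4 IFF x6 = False IFF True = False
(x4 IFF x6) IFF x4 = False IFF False = True
x6 OR ((x4 IFF x6) IFF x4) = True OR True = True
((x6 IFF x4) IFF (x6 IMPLIES x4)) AND (x6 OR ((x4 IFF x6) IFF x4)) = True AND True = True
(((x6 IFF x4) IFF (x6 IMPLIES x4)) AND (x6 OR ((x4 IFF x6) IFF x4))) IMPLIES x4 = True IMPLIES False = False
x4 IMPLIES x6 = False IMPLIES True = True
x4 XOR x6 = False XOR True = True
(x4 XOR x6) IFF x6 = True IFF True = True
NOT ((x4 XOR x6) IFF x6) = NOT True = False
x6 XOR NOT ((x4 XOR x6) IFF x6) = True XOR False = True
(x4 IMPLIES x6) IFF (x6 XOR NOT ((x4 XOR x6) IFF x6)) = True IFF True = True
((((x6 IFF x4) IFF (x6 IMPLIES x4)) AND (x6 OR ((x4 IFF x6) IFF x4))) IMPLIES x4) XOR ((x4 IMPLIES x6) IFF (x6 XOR NOT ((x4 XOR x6) IFF x6))) = False XOR True = True

True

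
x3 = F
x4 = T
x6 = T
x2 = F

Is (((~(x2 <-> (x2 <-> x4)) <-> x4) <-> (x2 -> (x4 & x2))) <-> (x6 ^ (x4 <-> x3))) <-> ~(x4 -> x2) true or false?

x2 <-> x4 = F <-> T = F
x2 <-> (x2 <-> x4) = F <-> F = T
~(x2 <-> (x2 <-> x4)) = ~T = F
~(x2 <-> (x2 <-> x4)) <-> x4 = F <-> T = F
x4 & x2 = T & F = F
x2 -> (x4 & x2) = F -> F = T
(~(x2 <-> (x2 <-> x4)) <-> x4) <-> (x2 -> (x4 & x2)) = F <-> T = F
x4 <-> x3 = T <-> F = F
x6 ^ (x4 <-> x3) = T ^ F = T
((~(x2 <-> (x2 <-> x4)) <-> x4) <-> (x2 -> (x4 & x2))) <-> (x6 ^ (x4 <-> x3)) = F <-> T = F
x4 -> x2 = T -> F = F
~(x4 -> x2) = ~F = T
(((~(x2 <-> (x2 <-> x4)) <-> x4) <-> (x2 -> (x4 & x2))) <-> (x6 ^ (x4 <-> x3))) <-> ~(x4 -> x2) = F <-> T = F

F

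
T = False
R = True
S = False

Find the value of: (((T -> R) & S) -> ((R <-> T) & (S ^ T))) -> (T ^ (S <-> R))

False

Substituting T=False, R=True, S=False:
T -> R = False -> True = True
(T -> R) & S = True & False = False
R <-> T = True <-> False = False
S ^ T = False ^ False = False
(R <-> T) & (S ^ T) = False & False = False
((T -> R) & S) -> ((R <-> T) & (S ^ T)) = False -> False = True
S <-> R = False <-> True = False
T ^ (S <-> R) = False ^ False = False
(((T -> R) & S) -> ((R <-> T) & (S ^ T))) -> (T ^ (S <-> R)) = True -> False = False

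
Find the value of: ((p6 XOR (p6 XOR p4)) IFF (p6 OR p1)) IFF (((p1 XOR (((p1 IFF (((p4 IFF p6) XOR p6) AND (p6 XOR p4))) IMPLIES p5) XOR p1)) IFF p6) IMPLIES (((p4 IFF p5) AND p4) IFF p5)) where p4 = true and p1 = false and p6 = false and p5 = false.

p6 XOR p4 = false XOR true = true
p6 XOR (p6 XOR p4) = false XOR true = true
p6 OR p1 = false OR false = false
(p6 XOR (p6 XOR p4)) IFF (p6 OR p1) = true IFF false = false
p4 IFF p6 = true IFF false = false
(p4 IFF p6) XOR p6 = false XOR false = false
p6 XOR p4 = false XOR true = true
((p4 IFF p6) XOR p6) AND (p6 XOR p4) = false AND true = false
p1 IFF (((p4 IFF p6) XOR p6) AND (p6 XOR p4)) = false IFF false = true
(p1 IFF (((p4 IFF p6) XOR p6) AND (p6 XOR p4))) IMPLIES p5 = true IMPLIES false = false
((p1 IFF (((p4 IFF p6) XOR p6) AND (p6 XOR p4))) IMPLIES p5) XOR p1 = false XOR false = false
p1 XOR (((p1 IFF (((p4 IFF p6) XOR p6) AND (p6 XOR p4))) IMPLIES p5) XOR p1) = false XOR false = false
(p1 XOR (((p1 IFF (((p4 IFF p6) XOR p6) AND (p6 XOR p4))) IMPLIES p5) XOR p1)) IFF p6 = false IFF false = true
p4 IFF p5 = true IFF false = false
(p4 IFF p5) AND p4 = false AND true = false
((p4 IFF p5) AND p4) IFF p5 = false IFF false = true
((p1 XOR (((p1 IFF (((p4 IFF p6) XOR p6) AND (p6 XOR p4))) IMPLIES p5) XOR p1)) IFF p6) IMPLIES (((p4 IFF p5) AND p4) IFF p5) = true IMPLIES true = true
((p6 XOR (p6 XOR p4)) IFF (p6 OR p1)) IFF (((p1 XOR (((p1 IFF (((p4 IFF p6) XOR p6) AND (p6 XOR p4))) IMPLIES p5) XOR p1)) IFF p6) IMPLIES (((p4 IFF p5) AND p4) IFF p5)) = false IFF true = false

false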